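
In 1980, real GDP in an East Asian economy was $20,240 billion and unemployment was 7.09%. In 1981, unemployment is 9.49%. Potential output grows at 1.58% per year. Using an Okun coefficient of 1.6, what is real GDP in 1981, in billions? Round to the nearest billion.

Δu = 9.49 - 7.09 = 2.4 points.
Okun's law (growth form): g_Y = g_Y* - β × Δu = 1.58 - 1.6 × (2.40) = 1.58 - 3.84 = -2.26%.
Real GDP in the next year = 20240 × (1 - 2.26/100) = 20240 × 0.9774 ≈ 19783 billion.

$19,783 billion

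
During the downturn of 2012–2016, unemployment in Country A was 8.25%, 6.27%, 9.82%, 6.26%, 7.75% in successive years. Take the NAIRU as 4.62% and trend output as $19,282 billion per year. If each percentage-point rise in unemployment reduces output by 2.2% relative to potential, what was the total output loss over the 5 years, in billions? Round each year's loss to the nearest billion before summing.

$6,470 billion

Year 2012: gap = -2.2 × (8.25 - 4.62) = -7.986%, loss ≈ 19282 × 7.986/100 ≈ 1540.
Year 2013: gap = -2.2 × (6.27 - 4.62) = -3.63%, loss ≈ 19282 × 3.63/100 ≈ 700.
Year 2014: gap = -2.2 × (9.82 - 4.62) = -11.44%, loss ≈ 19282 × 11.44/100 ≈ 2206.
Year 2015: gap = -2.2 × (6.26 - 4.62) = -3.608%, loss ≈ 19282 × 3.608/100 ≈ 696.
Year 2016: gap = -2.2 × (7.75 - 4.62) = -6.886%, loss ≈ 19282 × 6.886/100 ≈ 1328.
Total lost output = 1540 + 700 + 2206 + 696 + 1328 = 6470 billion.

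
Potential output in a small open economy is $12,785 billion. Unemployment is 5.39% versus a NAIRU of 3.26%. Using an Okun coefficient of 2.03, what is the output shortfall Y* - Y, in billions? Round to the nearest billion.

Output gap = -2.03 × (5.39 - 3.26) = -2.03 × 2.13 = -4.3239%.
Actual GDP ≈ 12785 × 0.956761 ≈ 12232 billion, so the shortfall is 12785 - 12232 = 553 billion.

$553 billion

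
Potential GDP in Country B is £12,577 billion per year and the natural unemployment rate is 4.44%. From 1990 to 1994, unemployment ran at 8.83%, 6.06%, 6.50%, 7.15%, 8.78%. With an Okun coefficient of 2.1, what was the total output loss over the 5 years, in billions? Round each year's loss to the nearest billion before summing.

Year 1990: gap = -2.1 × (8.83 - 4.44) = -9.219%, loss ≈ 12577 × 9.219/100 ≈ 1159.
Year 1991: gap = -2.1 × (6.06 - 4.44) = -3.402%, loss ≈ 12577 × 3.402/100 ≈ 428.
Year 1992: gap = -2.1 × (6.5 - 4.44) = -4.326%, loss ≈ 12577 × 4.326/100 ≈ 544.
Year 1993: gap = -2.1 × (7.15 - 4.44) = -5.691%, loss ≈ 12577 × 5.691/100 ≈ 716.
Year 1994: gap = -2.1 × (8.78 - 4.44) = -9.114%, loss ≈ 12577 × 9.114/100 ≈ 1146.
Total lost output = 1159 + 428 + 544 + 716 + 1146 = 3993 billion.

£3,993 billion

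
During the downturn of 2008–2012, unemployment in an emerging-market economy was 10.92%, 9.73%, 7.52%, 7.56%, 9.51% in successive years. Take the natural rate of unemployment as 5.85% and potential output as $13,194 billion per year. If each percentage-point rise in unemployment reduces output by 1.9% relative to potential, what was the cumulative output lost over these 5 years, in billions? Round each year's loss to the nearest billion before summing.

Year 2008: gap = -1.9 × (10.92 - 5.85) = -9.633%, loss ≈ 13194 × 9.633/100 ≈ 1271.
Year 2009: gap = -1.9 × (9.73 - 5.85) = -7.372%, loss ≈ 13194 × 7.372/100 ≈ 973.
Year 2010: gap = -1.9 × (7.52 - 5.85) = -3.173%, loss ≈ 13194 × 3.173/100 ≈ 419.
Year 2011: gap = -1.9 × (7.56 - 5.85) = -3.249%, loss ≈ 13194 × 3.249/100 ≈ 429.
Year 2012: gap = -1.9 × (9.51 - 5.85) = -6.954%, loss ≈ 13194 × 6.954/100 ≈ 918.
Total lost output = 1271 + 973 + 419 + 429 + 918 = 4010 billion.

$4,010 billion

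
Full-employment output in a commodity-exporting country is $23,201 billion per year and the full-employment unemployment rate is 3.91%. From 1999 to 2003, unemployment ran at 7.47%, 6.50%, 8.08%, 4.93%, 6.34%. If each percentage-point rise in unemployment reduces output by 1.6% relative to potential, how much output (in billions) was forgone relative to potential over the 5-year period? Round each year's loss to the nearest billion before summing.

$5,112 billion

Year 1999: gap = -1.6 × (7.47 - 3.91) = -5.696%, loss ≈ 23201 × 5.696/100 ≈ 1322.
Year 2000: gap = -1.6 × (6.5 - 3.91) = -4.144%, loss ≈ 23201 × 4.144/100 ≈ 961.
Year 2001: gap = -1.6 × (8.08 - 3.91) = -6.672%, loss ≈ 23201 × 6.672/100 ≈ 1548.
Year 2002: gap = -1.6 × (4.93 - 3.91) = -1.632%, loss ≈ 23201 × 1.632/100 ≈ 379.
Year 2003: gap = -1.6 × (6.34 - 3.91) = -3.888%, loss ≈ 23201 × 3.888/100 ≈ 902.
Total lost output = 1322 + 961 + 1548 + 379 + 902 = 5112 billion.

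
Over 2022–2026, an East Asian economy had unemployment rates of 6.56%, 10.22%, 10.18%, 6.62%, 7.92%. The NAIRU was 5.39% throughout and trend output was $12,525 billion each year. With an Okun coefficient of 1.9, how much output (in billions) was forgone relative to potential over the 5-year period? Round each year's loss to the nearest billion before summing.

Year 2022: gap = -1.9 × (6.56 - 5.39) = -2.223%, loss ≈ 12525 × 2.223/100 ≈ 278.
Year 2023: gap = -1.9 × (10.22 - 5.39) = -9.177%, loss ≈ 12525 × 9.177/100 ≈ 1149.
Year 2024: gap = -1.9 × (10.18 - 5.39) = -9.101%, loss ≈ 12525 × 9.101/100 ≈ 1140.
Year 2025: gap = -1.9 × (6.62 - 5.39) = -2.337%, loss ≈ 12525 × 2.337/100 ≈ 293.
Year 2026: gap = -1.9 × (7.92 - 5.39) = -4.807%, loss ≈ 12525 × 4.807/100 ≈ 602.
Total lost output = 278 + 1149 + 1140 + 293 + 602 = 3462 billion.

$3,462 billion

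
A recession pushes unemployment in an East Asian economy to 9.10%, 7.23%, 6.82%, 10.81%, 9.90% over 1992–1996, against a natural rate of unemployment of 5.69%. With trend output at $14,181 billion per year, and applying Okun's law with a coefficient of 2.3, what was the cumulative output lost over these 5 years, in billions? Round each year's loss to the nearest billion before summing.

$5,026 billion

Year 1992: gap = -2.3 × (9.1 - 5.69) = -7.843%, loss ≈ 14181 × 7.843/100 ≈ 1112.
Year 1993: gap = -2.3 × (7.23 - 5.69) = -3.542%, loss ≈ 14181 × 3.542/100 ≈ 502.
Year 1994: gap = -2.3 × (6.82 - 5.69) = -2.599%, loss ≈ 14181 × 2.599/100 ≈ 369.
Year 1995: gap = -2.3 × (10.81 - 5.69) = -11.776%, loss ≈ 14181 × 11.776/100 ≈ 1670.
Year 1996: gap = -2.3 × (9.9 - 5.69) = -9.683%, loss ≈ 14181 × 9.683/100 ≈ 1373.
Total lost output = 1112 + 502 + 369 + 1670 + 1373 = 5026 billion.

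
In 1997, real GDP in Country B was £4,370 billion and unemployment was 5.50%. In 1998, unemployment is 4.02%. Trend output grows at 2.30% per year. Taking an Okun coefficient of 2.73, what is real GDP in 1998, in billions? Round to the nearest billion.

£4,647 billion

Δu = 4.02 - 5.5 = -1.48 points.
Okun's law (growth form): g_Y = g_Y* - β × Δu = 2.30 - 2.73 × (-1.48) = 2.3 + 4.0404 = 6.3404%.
Real GDP in the next year = 4370 × (1 + 6.3404/100) = 4370 × 1.063404 ≈ 4647 billion.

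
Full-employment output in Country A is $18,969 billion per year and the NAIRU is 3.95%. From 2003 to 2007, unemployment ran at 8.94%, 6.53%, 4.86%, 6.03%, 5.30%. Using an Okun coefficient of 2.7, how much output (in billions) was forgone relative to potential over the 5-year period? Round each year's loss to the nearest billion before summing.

Year 2003: gap = -2.7 × (8.94 - 3.95) = -13.473%, loss ≈ 18969 × 13.473/100 ≈ 2556.
Year 2004: gap = -2.7 × (6.53 - 3.95) = -6.966%, loss ≈ 18969 × 6.966/100 ≈ 1321.
Year 2005: gap = -2.7 × (4.86 - 3.95) = -2.457%, loss ≈ 18969 × 2.457/100 ≈ 466.
Year 2006: gap = -2.7 × (6.03 - 3.95) = -5.616%, loss ≈ 18969 × 5.616/100 ≈ 1065.
Year 2007: gap = -2.7 × (5.3 - 3.95) = -3.645%, loss ≈ 18969 × 3.645/100 ≈ 691.
Total lost output = 2556 + 1321 + 466 + 1065 + 691 = 6099 billion.

$6,099 billion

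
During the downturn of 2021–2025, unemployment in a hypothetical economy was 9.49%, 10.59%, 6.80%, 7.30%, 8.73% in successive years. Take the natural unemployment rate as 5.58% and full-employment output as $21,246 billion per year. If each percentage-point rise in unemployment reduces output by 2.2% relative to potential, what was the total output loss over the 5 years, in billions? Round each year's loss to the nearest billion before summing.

$7,016 billion

Year 2021: gap = -2.2 × (9.49 - 5.58) = -8.602%, loss ≈ 21246 × 8.602/100 ≈ 1828.
Year 2022: gap = -2.2 × (10.59 - 5.58) = -11.022%, loss ≈ 21246 × 11.022/100 ≈ 2342.
Year 2023: gap = -2.2 × (6.8 - 5.58) = -2.684%, loss ≈ 21246 × 2.684/100 ≈ 570.
Year 2024: gap = -2.2 × (7.3 - 5.58) = -3.784%, loss ≈ 21246 × 3.784/100 ≈ 804.
Year 2025: gap = -2.2 × (8.73 - 5.58) = -6.93%, loss ≈ 21246 × 6.93/100 ≈ 1472.
Total lost output = 1828 + 2342 + 570 + 804 + 1472 = 7016 billion.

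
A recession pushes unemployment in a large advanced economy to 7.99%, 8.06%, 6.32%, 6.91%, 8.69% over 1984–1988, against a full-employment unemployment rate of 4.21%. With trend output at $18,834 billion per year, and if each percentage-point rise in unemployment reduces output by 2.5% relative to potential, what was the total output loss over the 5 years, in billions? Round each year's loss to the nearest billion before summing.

$7,966 billion

Year 1984: gap = -2.5 × (7.99 - 4.21) = -9.45%, loss ≈ 18834 × 9.45/100 ≈ 1780.
Year 1985: gap = -2.5 × (8.06 - 4.21) = -9.625%, loss ≈ 18834 × 9.625/100 ≈ 1813.
Year 1986: gap = -2.5 × (6.32 - 4.21) = -5.275%, loss ≈ 18834 × 5.275/100 ≈ 993.
Year 1987: gap = -2.5 × (6.91 - 4.21) = -6.75%, loss ≈ 18834 × 6.75/100 ≈ 1271.
Year 1988: gap = -2.5 × (8.69 - 4.21) = -11.2%, loss ≈ 18834 × 11.2/100 ≈ 2109.
Total lost output = 1780 + 1813 + 993 + 1271 + 2109 = 7966 billion.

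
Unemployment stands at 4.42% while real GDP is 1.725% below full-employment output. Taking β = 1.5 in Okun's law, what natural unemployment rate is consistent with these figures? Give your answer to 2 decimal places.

From Okun's law, u - u* = -(output gap)/β = -(-1.725)/1.5 = 1.15 points.
So u* = 4.42 - 1.15 = 3.27%.

3.27%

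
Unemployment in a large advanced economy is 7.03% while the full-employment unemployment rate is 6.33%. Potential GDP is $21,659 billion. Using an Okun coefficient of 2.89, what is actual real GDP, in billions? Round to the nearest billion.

Unemployment gap = 7.03 - 6.33 = 0.7 points, so the output gap is -2.89 × 0.7 = -2.023%.
Actual GDP = 21659 × (1 - 2.023/100) = 21659 × 0.97977 ≈ 21221 billion.

$21,221 billion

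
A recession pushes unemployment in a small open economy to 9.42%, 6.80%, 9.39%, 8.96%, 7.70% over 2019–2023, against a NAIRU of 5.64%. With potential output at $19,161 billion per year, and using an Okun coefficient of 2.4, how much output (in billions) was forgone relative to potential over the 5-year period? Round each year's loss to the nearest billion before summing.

$6,469 billion

Year 2019: gap = -2.4 × (9.42 - 5.64) = -9.072%, loss ≈ 19161 × 9.072/100 ≈ 1738.
Year 2020: gap = -2.4 × (6.8 - 5.64) = -2.784%, loss ≈ 19161 × 2.784/100 ≈ 533.
Year 2021: gap = -2.4 × (9.39 - 5.64) = -9%, loss ≈ 19161 × 9/100 ≈ 1724.
Year 2022: gap = -2.4 × (8.96 - 5.64) = -7.968%, loss ≈ 19161 × 7.968/100 ≈ 1527.
Year 2023: gap = -2.4 × (7.7 - 5.64) = -4.944%, loss ≈ 19161 × 4.944/100 ≈ 947.
Total lost output = 1738 + 533 + 1724 + 1527 + 947 = 6469 billion.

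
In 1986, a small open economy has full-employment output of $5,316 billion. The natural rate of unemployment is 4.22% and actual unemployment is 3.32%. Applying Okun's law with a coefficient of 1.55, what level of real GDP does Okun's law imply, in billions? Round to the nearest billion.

Unemployment gap = 3.32 - 4.22 = -0.9 points, so the output gap is -1.55 × (-0.9) = 1.395%.
Actual GDP = 5316 × (1 + 1.395/100) = 5316 × 1.01395 ≈ 5390 billion.

$5,390 billion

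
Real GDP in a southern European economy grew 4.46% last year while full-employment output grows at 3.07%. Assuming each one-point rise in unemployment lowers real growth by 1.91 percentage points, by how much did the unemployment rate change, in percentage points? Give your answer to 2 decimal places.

Growth-rate Okun's law: g_Y = g_Y* - β × Δu, so Δu = (g_Y* - g_Y)/β.
Δu = (3.07 - 4.46)/1.91 = -1.39/1.91 = -0.73 percentage points.

-0.73 percentage points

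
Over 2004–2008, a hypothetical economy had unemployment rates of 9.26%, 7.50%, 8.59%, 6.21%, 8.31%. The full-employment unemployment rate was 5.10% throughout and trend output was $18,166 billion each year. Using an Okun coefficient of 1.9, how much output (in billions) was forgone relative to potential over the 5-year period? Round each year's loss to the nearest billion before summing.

Year 2004: gap = -1.9 × (9.26 - 5.1) = -7.904%, loss ≈ 18166 × 7.904/100 ≈ 1436.
Year 2005: gap = -1.9 × (7.5 - 5.1) = -4.56%, loss ≈ 18166 × 4.56/100 ≈ 828.
Year 2006: gap = -1.9 × (8.59 - 5.1) = -6.631%, loss ≈ 18166 × 6.631/100 ≈ 1205.
Year 2007: gap = -1.9 × (6.21 - 5.1) = -2.109%, loss ≈ 18166 × 2.109/100 ≈ 383.
Year 2008: gap = -1.9 × (8.31 - 5.1) = -6.099%, loss ≈ 18166 × 6.099/100 ≈ 1108.
Total lost output = 1436 + 828 + 1205 + 383 + 1108 = 4960 billion.

$4,960 billion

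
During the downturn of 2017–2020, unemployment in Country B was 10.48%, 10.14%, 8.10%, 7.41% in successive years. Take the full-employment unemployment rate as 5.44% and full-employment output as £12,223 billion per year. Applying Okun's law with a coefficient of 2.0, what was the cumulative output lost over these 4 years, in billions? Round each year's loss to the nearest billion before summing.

£3,513 billion

Year 2017: gap = -2.0 × (10.48 - 5.44) = -10.08%, loss ≈ 12223 × 10.08/100 ≈ 1232.
Year 2018: gap = -2.0 × (10.14 - 5.44) = -9.4%, loss ≈ 12223 × 9.4/100 ≈ 1149.
Year 2019: gap = -2.0 × (8.1 - 5.44) = -5.32%, loss ≈ 12223 × 5.32/100 ≈ 650.
Year 2020: gap = -2.0 × (7.41 - 5.44) = -3.94%, loss ≈ 12223 × 3.94/100 ≈ 482.
Total lost output = 1232 + 1149 + 650 + 482 = 3513 billion.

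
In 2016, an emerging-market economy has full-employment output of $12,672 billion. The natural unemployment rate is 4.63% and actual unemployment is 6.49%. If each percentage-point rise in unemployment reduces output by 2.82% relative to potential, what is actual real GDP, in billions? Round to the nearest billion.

$12,007 billion

Unemployment gap = 6.49 - 4.63 = 1.86 points, so the output gap is -2.82 × 1.86 = -5.2452%.
Actual GDP = 12672 × (1 - 5.2452/100) = 12672 × 0.947548 ≈ 12007 billion.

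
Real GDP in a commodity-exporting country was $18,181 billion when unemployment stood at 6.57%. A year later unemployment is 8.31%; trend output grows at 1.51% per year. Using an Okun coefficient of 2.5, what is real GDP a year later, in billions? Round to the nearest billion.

Δu = 8.31 - 6.57 = 1.74 points.
Okun's law (growth form): g_Y = g_Y* - β × Δu = 1.51 - 2.5 × (1.74) = 1.51 - 4.35 = -2.84%.
Real GDP in the next year = 18181 × (1 - 2.84/100) = 18181 × 0.9716 ≈ 17665 billion.

$17,665 billion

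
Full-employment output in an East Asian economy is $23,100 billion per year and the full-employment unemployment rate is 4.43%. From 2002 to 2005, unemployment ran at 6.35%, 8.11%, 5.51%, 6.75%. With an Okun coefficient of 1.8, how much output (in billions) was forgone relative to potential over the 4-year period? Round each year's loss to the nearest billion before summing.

$3,742 billion

Year 2002: gap = -1.8 × (6.35 - 4.43) = -3.456%, loss ≈ 23100 × 3.456/100 ≈ 798.
Year 2003: gap = -1.8 × (8.11 - 4.43) = -6.624%, loss ≈ 23100 × 6.624/100 ≈ 1530.
Year 2004: gap = -1.8 × (5.51 - 4.43) = -1.944%, loss ≈ 23100 × 1.944/100 ≈ 449.
Year 2005: gap = -1.8 × (6.75 - 4.43) = -4.176%, loss ≈ 23100 × 4.176/100 ≈ 965.
Total lost output = 798 + 1530 + 449 + 965 = 3742 billion.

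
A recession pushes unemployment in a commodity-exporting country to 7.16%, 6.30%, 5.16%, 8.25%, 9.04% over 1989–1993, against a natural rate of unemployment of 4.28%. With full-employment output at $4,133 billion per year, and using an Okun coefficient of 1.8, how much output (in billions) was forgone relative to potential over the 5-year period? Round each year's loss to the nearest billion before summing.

Year 1989: gap = -1.8 × (7.16 - 4.28) = -5.184%, loss ≈ 4133 × 5.184/100 ≈ 214.
Year 1990: gap = -1.8 × (6.3 - 4.28) = -3.636%, loss ≈ 4133 × 3.636/100 ≈ 150.
Year 1991: gap = -1.8 × (5.16 - 4.28) = -1.584%, loss ≈ 4133 × 1.584/100 ≈ 65.
Year 1992: gap = -1.8 × (8.25 - 4.28) = -7.146%, loss ≈ 4133 × 7.146/100 ≈ 295.
Year 1993: gap = -1.8 × (9.04 - 4.28) = -8.568%, loss ≈ 4133 × 8.568/100 ≈ 354.
Total lost output = 214 + 150 + 65 + 295 + 354 = 1078 billion.

$1,078 billion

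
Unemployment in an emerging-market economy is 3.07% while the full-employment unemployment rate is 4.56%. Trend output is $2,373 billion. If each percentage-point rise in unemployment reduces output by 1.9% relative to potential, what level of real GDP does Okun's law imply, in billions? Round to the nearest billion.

Unemployment gap = 3.07 - 4.56 = -1.49 points, so the output gap is -1.9 × (-1.49) = 2.831%.
Actual GDP = 2373 × (1 + 2.831/100) = 2373 × 1.02831 ≈ 2440 billion.

$2,440 billion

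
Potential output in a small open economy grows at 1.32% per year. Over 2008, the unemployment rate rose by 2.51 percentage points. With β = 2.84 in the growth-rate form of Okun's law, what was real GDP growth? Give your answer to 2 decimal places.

-5.81%

Growth-rate Okun's law: g_Y = g_Y* - β × Δu.
g_Y = 1.32 - 2.84 × (2.51) = 1.32 - 7.1284 = -5.8084%, i.e. -5.81% to 2 d.p.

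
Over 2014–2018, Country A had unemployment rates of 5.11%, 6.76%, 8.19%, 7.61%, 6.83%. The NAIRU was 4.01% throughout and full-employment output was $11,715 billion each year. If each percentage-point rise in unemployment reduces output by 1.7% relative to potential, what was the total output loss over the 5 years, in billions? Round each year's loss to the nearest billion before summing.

Year 2014: gap = -1.7 × (5.11 - 4.01) = -1.87%, loss ≈ 11715 × 1.87/100 ≈ 219.
Year 2015: gap = -1.7 × (6.76 - 4.01) = -4.675%, loss ≈ 11715 × 4.675/100 ≈ 548.
Year 2016: gap = -1.7 × (8.19 - 4.01) = -7.106%, loss ≈ 11715 × 7.106/100 ≈ 832.
Year 2017: gap = -1.7 × (7.61 - 4.01) = -6.12%, loss ≈ 11715 × 6.12/100 ≈ 717.
Year 2018: gap = -1.7 × (6.83 - 4.01) = -4.794%, loss ≈ 11715 × 4.794/100 ≈ 562.
Total lost output = 219 + 548 + 832 + 717 + 562 = 2878 billion.

$2,878 billion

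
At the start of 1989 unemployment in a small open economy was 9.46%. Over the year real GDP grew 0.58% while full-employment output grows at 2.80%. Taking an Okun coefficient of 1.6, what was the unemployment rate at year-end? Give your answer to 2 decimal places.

10.85%

Growth-rate Okun's law: g_Y = g_Y* - β × Δu, so Δu = (g_Y* - g_Y)/β.
Δu = (2.8 - 0.58)/1.6 = 2.22/1.6 = 1.39 percentage points.
Year-end unemployment = 9.46 + 1.39 = 10.85%.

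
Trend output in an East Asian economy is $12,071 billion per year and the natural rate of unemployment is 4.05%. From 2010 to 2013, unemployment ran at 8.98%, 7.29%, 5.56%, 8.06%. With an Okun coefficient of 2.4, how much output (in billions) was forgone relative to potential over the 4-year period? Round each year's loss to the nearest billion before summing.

$3,966 billion

Year 2010: gap = -2.4 × (8.98 - 4.05) = -11.832%, loss ≈ 12071 × 11.832/100 ≈ 1428.
Year 2011: gap = -2.4 × (7.29 - 4.05) = -7.776%, loss ≈ 12071 × 7.776/100 ≈ 939.
Year 2012: gap = -2.4 × (5.56 - 4.05) = -3.624%, loss ≈ 12071 × 3.624/100 ≈ 437.
Year 2013: gap = -2.4 × (8.06 - 4.05) = -9.624%, loss ≈ 12071 × 9.624/100 ≈ 1162.
Total lost output = 1428 + 939 + 437 + 1162 = 3966 billion.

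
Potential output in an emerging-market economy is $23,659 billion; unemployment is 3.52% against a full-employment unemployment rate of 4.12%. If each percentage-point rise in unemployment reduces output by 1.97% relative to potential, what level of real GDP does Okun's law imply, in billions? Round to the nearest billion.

$23,939 billion

Unemployment gap = 3.52 - 4.12 = -0.6 points, so the output gap is -1.97 × (-0.6) = 1.182%.
Actual GDP = 23659 × (1 + 1.182/100) = 23659 × 1.01182 ≈ 23939 billion.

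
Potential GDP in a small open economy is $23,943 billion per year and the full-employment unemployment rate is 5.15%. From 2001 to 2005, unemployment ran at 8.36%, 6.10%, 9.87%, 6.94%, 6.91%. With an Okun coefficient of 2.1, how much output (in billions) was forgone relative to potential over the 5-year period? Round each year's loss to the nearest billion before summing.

Year 2001: gap = -2.1 × (8.36 - 5.15) = -6.741%, loss ≈ 23943 × 6.741/100 ≈ 1614.
Year 2002: gap = -2.1 × (6.1 - 5.15) = -1.995%, loss ≈ 23943 × 1.995/100 ≈ 478.
Year 2003: gap = -2.1 × (9.87 - 5.15) = -9.912%, loss ≈ 23943 × 9.912/100 ≈ 2373.
Year 2004: gap = -2.1 × (6.94 - 5.15) = -3.759%, loss ≈ 23943 × 3.759/100 ≈ 900.
Year 2005: gap = -2.1 × (6.91 - 5.15) = -3.696%, loss ≈ 23943 × 3.696/100 ≈ 885.
Total lost output = 1614 + 478 + 2373 + 900 + 885 = 6250 billion.

$6,250 billion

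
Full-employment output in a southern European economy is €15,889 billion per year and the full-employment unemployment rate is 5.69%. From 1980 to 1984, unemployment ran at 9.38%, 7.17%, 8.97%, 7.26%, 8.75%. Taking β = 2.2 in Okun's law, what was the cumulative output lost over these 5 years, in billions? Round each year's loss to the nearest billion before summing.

€4,573 billion

Year 1980: gap = -2.2 × (9.38 - 5.69) = -8.118%, loss ≈ 15889 × 8.118/100 ≈ 1290.
Year 1981: gap = -2.2 × (7.17 - 5.69) = -3.256%, loss ≈ 15889 × 3.256/100 ≈ 517.
Year 1982: gap = -2.2 × (8.97 - 5.69) = -7.216%, loss ≈ 15889 × 7.216/100 ≈ 1147.
Year 1983: gap = -2.2 × (7.26 - 5.69) = -3.454%, loss ≈ 15889 × 3.454/100 ≈ 549.
Year 1984: gap = -2.2 × (8.75 - 5.69) = -6.732%, loss ≈ 15889 × 6.732/100 ≈ 1070.
Total lost output = 1290 + 517 + 1147 + 549 + 1070 = 4573 billion.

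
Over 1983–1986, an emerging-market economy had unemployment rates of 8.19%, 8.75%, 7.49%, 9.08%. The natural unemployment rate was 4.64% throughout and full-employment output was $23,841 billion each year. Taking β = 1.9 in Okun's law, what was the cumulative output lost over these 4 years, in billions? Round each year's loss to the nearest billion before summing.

$6,772 billion

Year 1983: gap = -1.9 × (8.19 - 4.64) = -6.745%, loss ≈ 23841 × 6.745/100 ≈ 1608.
Year 1984: gap = -1.9 × (8.75 - 4.64) = -7.809%, loss ≈ 23841 × 7.809/100 ≈ 1862.
Year 1985: gap = -1.9 × (7.49 - 4.64) = -5.415%, loss ≈ 23841 × 5.415/100 ≈ 1291.
Year 1986: gap = -1.9 × (9.08 - 4.64) = -8.436%, loss ≈ 23841 × 8.436/100 ≈ 2011.
Total lost output = 1608 + 1862 + 1291 + 2011 = 6772 billion.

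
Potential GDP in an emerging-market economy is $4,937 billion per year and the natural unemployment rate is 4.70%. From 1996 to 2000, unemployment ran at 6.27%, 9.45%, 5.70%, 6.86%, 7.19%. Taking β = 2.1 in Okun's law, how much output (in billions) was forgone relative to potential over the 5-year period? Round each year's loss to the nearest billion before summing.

Year 1996: gap = -2.1 × (6.27 - 4.7) = -3.297%, loss ≈ 4937 × 3.297/100 ≈ 163.
Year 1997: gap = -2.1 × (9.45 - 4.7) = -9.975%, loss ≈ 4937 × 9.975/100 ≈ 492.
Year 1998: gap = -2.1 × (5.7 - 4.7) = -2.1%, loss ≈ 4937 × 2.1/100 ≈ 104.
Year 1999: gap = -2.1 × (6.86 - 4.7) = -4.536%, loss ≈ 4937 × 4.536/100 ≈ 224.
Year 2000: gap = -2.1 × (7.19 - 4.7) = -5.229%, loss ≈ 4937 × 5.229/100 ≈ 258.
Total lost output = 163 + 492 + 104 + 224 + 258 = 1241 billion.

$1,241 billion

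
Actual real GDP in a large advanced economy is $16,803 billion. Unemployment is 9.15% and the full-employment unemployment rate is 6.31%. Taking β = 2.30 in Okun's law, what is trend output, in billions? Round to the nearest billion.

$17,977 billion

Unemployment gap = 9.15 - 6.31 = 2.84 points, so output gap = -2.3 × 2.84 = -6.532%.
Since Y = Y* × (1 + gap/100), Y* = 16803/0.93468 ≈ 17977 billion.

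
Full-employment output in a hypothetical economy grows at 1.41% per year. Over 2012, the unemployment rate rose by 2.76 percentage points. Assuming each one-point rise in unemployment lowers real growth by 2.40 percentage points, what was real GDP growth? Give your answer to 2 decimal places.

Growth-rate Okun's law: g_Y = g_Y* - β × Δu.
g_Y = 1.41 - 2.40 × (2.76) = 1.41 - 6.624 = -5.214%, i.e. -5.21% to 2 d.p.

-5.21%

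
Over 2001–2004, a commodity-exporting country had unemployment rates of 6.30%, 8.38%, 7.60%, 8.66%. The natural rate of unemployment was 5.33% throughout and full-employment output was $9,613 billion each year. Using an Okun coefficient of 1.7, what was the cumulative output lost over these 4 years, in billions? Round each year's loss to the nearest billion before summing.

Year 2001: gap = -1.7 × (6.3 - 5.33) = -1.649%, loss ≈ 9613 × 1.649/100 ≈ 159.
Year 2002: gap = -1.7 × (8.38 - 5.33) = -5.185%, loss ≈ 9613 × 5.185/100 ≈ 498.
Year 2003: gap = -1.7 × (7.6 - 5.33) = -3.859%, loss ≈ 9613 × 3.859/100 ≈ 371.
Year 2004: gap = -1.7 × (8.66 - 5.33) = -5.661%, loss ≈ 9613 × 5.661/100 ≈ 544.
Total lost output = 159 + 498 + 371 + 544 = 1572 billion.

$1,572 billion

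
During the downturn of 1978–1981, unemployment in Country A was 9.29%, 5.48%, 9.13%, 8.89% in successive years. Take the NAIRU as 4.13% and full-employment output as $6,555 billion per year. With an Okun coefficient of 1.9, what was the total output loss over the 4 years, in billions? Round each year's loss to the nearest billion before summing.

$2,027 billion

Year 1978: gap = -1.9 × (9.29 - 4.13) = -9.804%, loss ≈ 6555 × 9.804/100 ≈ 643.
Year 1979: gap = -1.9 × (5.48 - 4.13) = -2.565%, loss ≈ 6555 × 2.565/100 ≈ 168.
Year 1980: gap = -1.9 × (9.13 - 4.13) = -9.5%, loss ≈ 6555 × 9.5/100 ≈ 623.
Year 1981: gap = -1.9 × (8.89 - 4.13) = -9.044%, loss ≈ 6555 × 9.044/100 ≈ 593.
Total lost output = 643 + 168 + 623 + 593 = 2027 billion.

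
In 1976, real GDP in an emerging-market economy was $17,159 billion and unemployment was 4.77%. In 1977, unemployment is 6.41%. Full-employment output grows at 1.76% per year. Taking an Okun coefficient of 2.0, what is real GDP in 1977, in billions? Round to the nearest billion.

$16,898 billion

Δu = 6.41 - 4.77 = 1.64 points.
Okun's law (growth form): g_Y = g_Y* - β × Δu = 1.76 - 2.0 × (1.64) = 1.76 - 3.28 = -1.52%.
Real GDP in the next year = 17159 × (1 - 1.52/100) = 17159 × 0.9848 ≈ 16898 billion.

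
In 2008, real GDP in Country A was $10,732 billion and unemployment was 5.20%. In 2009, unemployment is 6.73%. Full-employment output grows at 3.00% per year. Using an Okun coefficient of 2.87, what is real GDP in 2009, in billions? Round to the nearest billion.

Δu = 6.73 - 5.2 = 1.53 points.
Okun's law (growth form): g_Y = g_Y* - β × Δu = 3.00 - 2.87 × (1.53) = 3 - 4.3911 = -1.3911%.
Real GDP in the next year = 10732 × (1 - 1.3911/100) = 10732 × 0.986089 ≈ 10583 billion.

$10,583 billion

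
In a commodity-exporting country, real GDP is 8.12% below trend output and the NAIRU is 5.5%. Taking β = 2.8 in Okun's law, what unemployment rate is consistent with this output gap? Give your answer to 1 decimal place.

From Okun's law, u - u* = -(output gap)/β = -(-8.12)/2.8 = 2.9 points.
So u = 5.5 + 2.9 = 8.4%.

8.4%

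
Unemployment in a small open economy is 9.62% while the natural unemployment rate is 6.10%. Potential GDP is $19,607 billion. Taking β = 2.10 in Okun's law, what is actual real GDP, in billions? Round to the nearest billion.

$18,158 billion

Unemployment gap = 9.62 - 6.1 = 3.52 points, so the output gap is -2.1 × 3.52 = -7.392%.
Actual GDP = 19607 × (1 - 7.392/100) = 19607 × 0.92608 ≈ 18158 billion.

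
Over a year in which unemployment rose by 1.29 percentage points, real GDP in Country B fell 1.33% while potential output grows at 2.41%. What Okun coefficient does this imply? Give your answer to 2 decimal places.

β ≈ 2.90

Growth form: g_Y = g_Y* - β × Δu, so β = (g_Y* - g_Y)/Δu.
β = (2.41 + 1.33)/1.29 = 3.74/1.29 = 2.90.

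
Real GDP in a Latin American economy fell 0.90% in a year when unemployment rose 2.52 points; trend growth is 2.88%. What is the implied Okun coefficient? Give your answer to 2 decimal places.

β ≈ 1.50

Growth form: g_Y = g_Y* - β × Δu, so β = (g_Y* - g_Y)/Δu.
β = (2.88 + 0.9)/2.52 = 3.78/2.52 = 1.50.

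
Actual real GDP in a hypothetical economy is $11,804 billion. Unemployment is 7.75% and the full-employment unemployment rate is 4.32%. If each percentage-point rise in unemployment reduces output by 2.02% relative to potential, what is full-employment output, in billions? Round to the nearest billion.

Unemployment gap = 7.75 - 4.32 = 3.43 points, so output gap = -2.02 × 3.43 = -6.9286%.
Since Y = Y* × (1 + gap/100), Y* = 11804/0.930714 ≈ 12683 billion.

$12,683 billion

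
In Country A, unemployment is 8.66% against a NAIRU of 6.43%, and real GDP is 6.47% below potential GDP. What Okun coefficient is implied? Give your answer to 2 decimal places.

Okun's law: output gap = -β × (u - u*).
-6.47 = -β × (8.66 - 6.43) = -β × 2.23, so β = 6.47/2.23 = 2.90.

β ≈ 2.90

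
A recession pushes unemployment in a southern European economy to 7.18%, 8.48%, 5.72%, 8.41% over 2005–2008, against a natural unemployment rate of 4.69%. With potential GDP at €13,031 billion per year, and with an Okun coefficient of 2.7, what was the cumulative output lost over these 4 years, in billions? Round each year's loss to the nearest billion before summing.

Year 2005: gap = -2.7 × (7.18 - 4.69) = -6.723%, loss ≈ 13031 × 6.723/100 ≈ 876.
Year 2006: gap = -2.7 × (8.48 - 4.69) = -10.233%, loss ≈ 13031 × 10.233/100 ≈ 1333.
Year 2007: gap = -2.7 × (5.72 - 4.69) = -2.781%, loss ≈ 13031 × 2.781/100 ≈ 362.
Year 2008: gap = -2.7 × (8.41 - 4.69) = -10.044%, loss ≈ 13031 × 10.044/100 ≈ 1309.
Total lost output = 876 + 1333 + 362 + 1309 = 3880 billion.

€3,880 billion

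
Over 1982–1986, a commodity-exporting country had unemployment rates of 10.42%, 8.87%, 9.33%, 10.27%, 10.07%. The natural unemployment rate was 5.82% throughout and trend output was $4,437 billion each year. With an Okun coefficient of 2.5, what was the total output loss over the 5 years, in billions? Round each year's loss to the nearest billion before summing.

Year 1982: gap = -2.5 × (10.42 - 5.82) = -11.5%, loss ≈ 4437 × 11.5/100 ≈ 510.
Year 1983: gap = -2.5 × (8.87 - 5.82) = -7.625%, loss ≈ 4437 × 7.625/100 ≈ 338.
Year 1984: gap = -2.5 × (9.33 - 5.82) = -8.775%, loss ≈ 4437 × 8.775/100 ≈ 389.
Year 1985: gap = -2.5 × (10.27 - 5.82) = -11.125%, loss ≈ 4437 × 11.125/100 ≈ 494.
Year 1986: gap = -2.5 × (10.07 - 5.82) = -10.625%, loss ≈ 4437 × 10.625/100 ≈ 471.
Total lost output = 510 + 338 + 389 + 494 + 471 = 2202 billion.

$2,202 billion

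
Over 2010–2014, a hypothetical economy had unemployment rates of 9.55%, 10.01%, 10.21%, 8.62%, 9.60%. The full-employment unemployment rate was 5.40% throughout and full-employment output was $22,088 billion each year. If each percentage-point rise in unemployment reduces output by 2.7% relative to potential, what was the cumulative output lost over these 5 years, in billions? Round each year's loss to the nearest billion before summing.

$12,518 billion

Year 2010: gap = -2.7 × (9.55 - 5.4) = -11.205%, loss ≈ 22088 × 11.205/100 ≈ 2475.
Year 2011: gap = -2.7 × (10.01 - 5.4) = -12.447%, loss ≈ 22088 × 12.447/100 ≈ 2749.
Year 2012: gap = -2.7 × (10.21 - 5.4) = -12.987%, loss ≈ 22088 × 12.987/100 ≈ 2869.
Year 2013: gap = -2.7 × (8.62 - 5.4) = -8.694%, loss ≈ 22088 × 8.694/100 ≈ 1920.
Year 2014: gap = -2.7 × (9.6 - 5.4) = -11.34%, loss ≈ 22088 × 11.34/100 ≈ 2505.
Total lost output = 2475 + 2749 + 2869 + 1920 + 2505 = 12518 billion.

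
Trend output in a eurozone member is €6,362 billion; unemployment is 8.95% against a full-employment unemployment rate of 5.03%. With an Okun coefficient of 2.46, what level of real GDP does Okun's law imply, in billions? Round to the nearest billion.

Unemployment gap = 8.95 - 5.03 = 3.92 points, so the output gap is -2.46 × 3.92 = -9.6432%.
Actual GDP = 6362 × (1 - 9.6432/100) = 6362 × 0.903568 ≈ 5748 billion.

€5,748 billion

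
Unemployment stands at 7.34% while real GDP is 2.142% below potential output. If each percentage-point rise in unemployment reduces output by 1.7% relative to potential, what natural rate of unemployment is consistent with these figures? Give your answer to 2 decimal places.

From Okun's law, u - u* = -(output gap)/β = -(-2.142)/1.7 = 1.26 points.
So u* = 7.34 - 1.26 = 6.08%.

6.08%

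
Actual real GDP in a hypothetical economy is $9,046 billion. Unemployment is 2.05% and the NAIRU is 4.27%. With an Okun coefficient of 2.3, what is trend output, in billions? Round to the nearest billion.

Unemployment gap = 2.05 - 4.27 = -2.22 points, so output gap = -2.3 × (-2.22) = 5.106%.
Since Y = Y* × (1 + gap/100), Y* = 9046/1.05106 ≈ 8607 billion.

$8,607 billion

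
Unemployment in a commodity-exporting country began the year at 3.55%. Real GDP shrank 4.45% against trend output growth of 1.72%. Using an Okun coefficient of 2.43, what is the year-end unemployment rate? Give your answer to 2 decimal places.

Growth-rate Okun's law: g_Y = g_Y* - β × Δu, so Δu = (g_Y* - g_Y)/β.
Δu = (1.72 + 4.45)/2.43 = 6.17/2.43 = 2.54 percentage points.
Year-end unemployment = 3.55 + 2.54 = 6.09%.

6.09%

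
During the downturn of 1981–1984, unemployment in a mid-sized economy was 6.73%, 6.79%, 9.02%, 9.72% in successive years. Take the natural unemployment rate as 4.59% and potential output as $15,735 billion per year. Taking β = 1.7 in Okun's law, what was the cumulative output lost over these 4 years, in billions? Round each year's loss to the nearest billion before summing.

$3,717 billion

Year 1981: gap = -1.7 × (6.73 - 4.59) = -3.638%, loss ≈ 15735 × 3.638/100 ≈ 572.
Year 1982: gap = -1.7 × (6.79 - 4.59) = -3.74%, loss ≈ 15735 × 3.74/100 ≈ 588.
Year 1983: gap = -1.7 × (9.02 - 4.59) = -7.531%, loss ≈ 15735 × 7.531/100 ≈ 1185.
Year 1984: gap = -1.7 × (9.72 - 4.59) = -8.721%, loss ≈ 15735 × 8.721/100 ≈ 1372.
Total lost output = 572 + 588 + 1185 + 1372 = 3717 billion.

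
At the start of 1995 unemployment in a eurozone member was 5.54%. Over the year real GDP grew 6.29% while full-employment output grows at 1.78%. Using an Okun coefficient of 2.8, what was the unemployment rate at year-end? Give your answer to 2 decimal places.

3.93%

Growth-rate Okun's law: g_Y = g_Y* - β × Δu, so Δu = (g_Y* - g_Y)/β.
Δu = (1.78 - 6.29)/2.8 = -4.51/2.8 = -1.61 percentage points.
Year-end unemployment = 5.54 - 1.61 = 3.93%.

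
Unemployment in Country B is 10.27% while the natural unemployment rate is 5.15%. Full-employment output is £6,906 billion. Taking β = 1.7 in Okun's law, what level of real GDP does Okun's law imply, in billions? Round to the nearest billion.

Unemployment gap = 10.27 - 5.15 = 5.12 points, so the output gap is -1.7 × 5.12 = -8.704%.
Actual GDP = 6906 × (1 - 8.704/100) = 6906 × 0.91296 ≈ 6305 billion.

£6,305 billion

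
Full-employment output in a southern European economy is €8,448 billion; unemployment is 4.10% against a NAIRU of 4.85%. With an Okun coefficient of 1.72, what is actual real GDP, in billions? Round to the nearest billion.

Unemployment gap = 4.1 - 4.85 = -0.75 points, so the output gap is -1.72 × (-0.75) = 1.29%.
Actual GDP = 8448 × (1 + 1.29/100) = 8448 × 1.0129 ≈ 8557 billion.

€8,557 billion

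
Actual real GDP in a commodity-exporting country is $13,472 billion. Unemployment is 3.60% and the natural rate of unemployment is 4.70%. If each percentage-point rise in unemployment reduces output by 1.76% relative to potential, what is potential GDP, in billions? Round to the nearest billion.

$13,216 billion

Unemployment gap = 3.6 - 4.7 = -1.1 points, so output gap = -1.76 × (-1.1) = 1.936%.
Since Y = Y* × (1 + gap/100), Y* = 13472/1.01936 ≈ 13216 billion.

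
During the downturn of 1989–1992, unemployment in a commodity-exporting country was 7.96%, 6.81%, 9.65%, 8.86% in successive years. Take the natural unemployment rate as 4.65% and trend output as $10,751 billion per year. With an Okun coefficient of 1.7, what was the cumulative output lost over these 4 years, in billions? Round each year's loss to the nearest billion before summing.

$2,683 billion

Year 1989: gap = -1.7 × (7.96 - 4.65) = -5.627%, loss ≈ 10751 × 5.627/100 ≈ 605.
Year 1990: gap = -1.7 × (6.81 - 4.65) = -3.672%, loss ≈ 10751 × 3.672/100 ≈ 395.
Year 1991: gap = -1.7 × (9.65 - 4.65) = -8.5%, loss ≈ 10751 × 8.5/100 ≈ 914.
Year 1992: gap = -1.7 × (8.86 - 4.65) = -7.157%, loss ≈ 10751 × 7.157/100 ≈ 769.
Total lost output = 605 + 395 + 914 + 769 = 2683 billion.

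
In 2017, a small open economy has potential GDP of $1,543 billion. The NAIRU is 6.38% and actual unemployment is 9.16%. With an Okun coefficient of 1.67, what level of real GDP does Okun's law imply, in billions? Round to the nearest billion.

Unemployment gap = 9.16 - 6.38 = 2.78 points, so the output gap is -1.67 × 2.78 = -4.6426%.
Actual GDP = 1543 × (1 - 4.6426/100) = 1543 × 0.953574 ≈ 1471 billion.

$1,471 billion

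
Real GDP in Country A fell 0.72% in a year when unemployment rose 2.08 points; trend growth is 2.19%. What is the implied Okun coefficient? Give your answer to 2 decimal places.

Growth form: g_Y = g_Y* - β × Δu, so β = (g_Y* - g_Y)/Δu.
β = (2.19 + 0.72)/2.08 = 2.91/2.08 = 1.40.

β ≈ 1.40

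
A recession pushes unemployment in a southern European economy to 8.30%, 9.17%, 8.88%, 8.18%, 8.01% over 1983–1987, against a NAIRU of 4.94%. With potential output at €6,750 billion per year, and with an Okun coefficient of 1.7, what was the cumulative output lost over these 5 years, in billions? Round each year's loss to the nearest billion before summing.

Year 1983: gap = -1.7 × (8.3 - 4.94) = -5.712%, loss ≈ 6750 × 5.712/100 ≈ 386.
Year 1984: gap = -1.7 × (9.17 - 4.94) = -7.191%, loss ≈ 6750 × 7.191/100 ≈ 485.
Year 1985: gap = -1.7 × (8.88 - 4.94) = -6.698%, loss ≈ 6750 × 6.698/100 ≈ 452.
Year 1986: gap = -1.7 × (8.18 - 4.94) = -5.508%, loss ≈ 6750 × 5.508/100 ≈ 372.
Year 1987: gap = -1.7 × (8.01 - 4.94) = -5.219%, loss ≈ 6750 × 5.219/100 ≈ 352.
Total lost output = 386 + 485 + 452 + 372 + 352 = 2047 billion.

€2,047 billion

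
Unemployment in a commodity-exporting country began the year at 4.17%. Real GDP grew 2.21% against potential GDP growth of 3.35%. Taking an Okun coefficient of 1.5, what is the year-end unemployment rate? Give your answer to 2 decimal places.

4.93%

Growth-rate Okun's law: g_Y = g_Y* - β × Δu, so Δu = (g_Y* - g_Y)/β.
Δu = (3.35 - 2.21)/1.5 = 1.14/1.5 = 0.76 percentage points.
Year-end unemployment = 4.17 + 0.76 = 4.93%.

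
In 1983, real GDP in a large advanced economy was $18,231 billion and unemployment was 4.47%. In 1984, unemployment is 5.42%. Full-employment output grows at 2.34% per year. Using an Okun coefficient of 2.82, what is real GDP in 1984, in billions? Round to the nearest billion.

Δu = 5.42 - 4.47 = 0.95 points.
Okun's law (growth form): g_Y = g_Y* - β × Δu = 2.34 - 2.82 × (0.95) = 2.34 - 2.679 = -0.339%.
Real GDP in the next year = 18231 × (1 - 0.339/100) = 18231 × 0.99661 ≈ 18169 billion.

$18,169 billion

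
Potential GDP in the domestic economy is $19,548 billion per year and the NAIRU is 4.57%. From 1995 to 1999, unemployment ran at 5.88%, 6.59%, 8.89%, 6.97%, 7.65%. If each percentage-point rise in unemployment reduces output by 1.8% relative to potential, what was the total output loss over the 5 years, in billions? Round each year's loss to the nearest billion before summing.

Year 1995: gap = -1.8 × (5.88 - 4.57) = -2.358%, loss ≈ 19548 × 2.358/100 ≈ 461.
Year 1996: gap = -1.8 × (6.59 - 4.57) = -3.636%, loss ≈ 19548 × 3.636/100 ≈ 711.
Year 1997: gap = -1.8 × (8.89 - 4.57) = -7.776%, loss ≈ 19548 × 7.776/100 ≈ 1520.
Year 1998: gap = -1.8 × (6.97 - 4.57) = -4.32%, loss ≈ 19548 × 4.32/100 ≈ 844.
Year 1999: gap = -1.8 × (7.65 - 4.57) = -5.544%, loss ≈ 19548 × 5.544/100 ≈ 1084.
Total lost output = 461 + 711 + 1520 + 844 + 1084 = 4620 billion.

$4,620 billion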